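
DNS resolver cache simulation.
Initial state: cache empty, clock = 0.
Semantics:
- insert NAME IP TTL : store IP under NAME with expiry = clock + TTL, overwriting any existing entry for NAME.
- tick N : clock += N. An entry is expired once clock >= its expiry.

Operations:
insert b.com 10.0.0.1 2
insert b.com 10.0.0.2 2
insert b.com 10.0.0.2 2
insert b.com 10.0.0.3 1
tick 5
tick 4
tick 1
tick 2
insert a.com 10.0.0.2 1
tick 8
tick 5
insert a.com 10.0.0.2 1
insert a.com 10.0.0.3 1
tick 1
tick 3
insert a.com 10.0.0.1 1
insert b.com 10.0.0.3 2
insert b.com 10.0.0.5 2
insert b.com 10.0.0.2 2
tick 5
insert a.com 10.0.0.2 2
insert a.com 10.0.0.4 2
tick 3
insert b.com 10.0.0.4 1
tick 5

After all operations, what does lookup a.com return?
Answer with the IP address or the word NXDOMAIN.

Answer: NXDOMAIN

Derivation:
Op 1: insert b.com -> 10.0.0.1 (expiry=0+2=2). clock=0
Op 2: insert b.com -> 10.0.0.2 (expiry=0+2=2). clock=0
Op 3: insert b.com -> 10.0.0.2 (expiry=0+2=2). clock=0
Op 4: insert b.com -> 10.0.0.3 (expiry=0+1=1). clock=0
Op 5: tick 5 -> clock=5. purged={b.com}
Op 6: tick 4 -> clock=9.
Op 7: tick 1 -> clock=10.
Op 8: tick 2 -> clock=12.
Op 9: insert a.com -> 10.0.0.2 (expiry=12+1=13). clock=12
Op 10: tick 8 -> clock=20. purged={a.com}
Op 11: tick 5 -> clock=25.
Op 12: insert a.com -> 10.0.0.2 (expiry=25+1=26). clock=25
Op 13: insert a.com -> 10.0.0.3 (expiry=25+1=26). clock=25
Op 14: tick 1 -> clock=26. purged={a.com}
Op 15: tick 3 -> clock=29.
Op 16: insert a.com -> 10.0.0.1 (expiry=29+1=30). clock=29
Op 17: insert b.com -> 10.0.0.3 (expiry=29+2=31). clock=29
Op 18: insert b.com -> 10.0.0.5 (expiry=29+2=31). clock=29
Op 19: insert b.com -> 10.0.0.2 (expiry=29+2=31). clock=29
Op 20: tick 5 -> clock=34. purged={a.com,b.com}
Op 21: insert a.com -> 10.0.0.2 (expiry=34+2=36). clock=34
Op 22: insert a.com -> 10.0.0.4 (expiry=34+2=36). clock=34
Op 23: tick 3 -> clock=37. purged={a.com}
Op 24: insert b.com -> 10.0.0.4 (expiry=37+1=38). clock=37
Op 25: tick 5 -> clock=42. purged={b.com}
lookup a.com: not in cache (expired or never inserted)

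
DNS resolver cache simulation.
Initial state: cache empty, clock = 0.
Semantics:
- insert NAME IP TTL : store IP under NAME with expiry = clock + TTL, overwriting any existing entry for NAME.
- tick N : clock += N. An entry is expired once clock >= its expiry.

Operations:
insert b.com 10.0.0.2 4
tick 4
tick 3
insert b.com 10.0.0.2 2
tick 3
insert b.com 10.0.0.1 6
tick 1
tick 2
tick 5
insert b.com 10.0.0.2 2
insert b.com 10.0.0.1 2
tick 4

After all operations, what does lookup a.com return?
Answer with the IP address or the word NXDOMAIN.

Op 1: insert b.com -> 10.0.0.2 (expiry=0+4=4). clock=0
Op 2: tick 4 -> clock=4. purged={b.com}
Op 3: tick 3 -> clock=7.
Op 4: insert b.com -> 10.0.0.2 (expiry=7+2=9). clock=7
Op 5: tick 3 -> clock=10. purged={b.com}
Op 6: insert b.com -> 10.0.0.1 (expiry=10+6=16). clock=10
Op 7: tick 1 -> clock=11.
Op 8: tick 2 -> clock=13.
Op 9: tick 5 -> clock=18. purged={b.com}
Op 10: insert b.com -> 10.0.0.2 (expiry=18+2=20). clock=18
Op 11: insert b.com -> 10.0.0.1 (expiry=18+2=20). clock=18
Op 12: tick 4 -> clock=22. purged={b.com}
lookup a.com: not in cache (expired or never inserted)

Answer: NXDOMAIN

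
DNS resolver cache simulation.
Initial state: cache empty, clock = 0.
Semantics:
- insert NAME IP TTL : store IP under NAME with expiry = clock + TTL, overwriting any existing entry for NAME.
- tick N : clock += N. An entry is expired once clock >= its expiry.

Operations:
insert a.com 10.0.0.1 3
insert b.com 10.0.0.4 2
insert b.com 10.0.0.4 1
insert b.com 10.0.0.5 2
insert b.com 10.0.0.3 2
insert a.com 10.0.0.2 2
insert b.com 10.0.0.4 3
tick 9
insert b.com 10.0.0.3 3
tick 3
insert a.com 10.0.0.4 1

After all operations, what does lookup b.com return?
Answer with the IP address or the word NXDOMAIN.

Op 1: insert a.com -> 10.0.0.1 (expiry=0+3=3). clock=0
Op 2: insert b.com -> 10.0.0.4 (expiry=0+2=2). clock=0
Op 3: insert b.com -> 10.0.0.4 (expiry=0+1=1). clock=0
Op 4: insert b.com -> 10.0.0.5 (expiry=0+2=2). clock=0
Op 5: insert b.com -> 10.0.0.3 (expiry=0+2=2). clock=0
Op 6: insert a.com -> 10.0.0.2 (expiry=0+2=2). clock=0
Op 7: insert b.com -> 10.0.0.4 (expiry=0+3=3). clock=0
Op 8: tick 9 -> clock=9. purged={a.com,b.com}
Op 9: insert b.com -> 10.0.0.3 (expiry=9+3=12). clock=9
Op 10: tick 3 -> clock=12. purged={b.com}
Op 11: insert a.com -> 10.0.0.4 (expiry=12+1=13). clock=12
lookup b.com: not in cache (expired or never inserted)

Answer: NXDOMAIN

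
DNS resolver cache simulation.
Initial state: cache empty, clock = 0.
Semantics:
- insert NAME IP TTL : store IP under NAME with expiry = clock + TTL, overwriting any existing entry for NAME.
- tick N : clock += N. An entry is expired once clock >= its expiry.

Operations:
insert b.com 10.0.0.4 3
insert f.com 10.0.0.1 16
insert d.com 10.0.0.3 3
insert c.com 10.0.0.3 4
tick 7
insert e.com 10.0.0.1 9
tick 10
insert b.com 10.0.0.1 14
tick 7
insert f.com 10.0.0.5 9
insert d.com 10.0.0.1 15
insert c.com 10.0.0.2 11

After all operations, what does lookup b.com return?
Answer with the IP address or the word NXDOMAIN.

Op 1: insert b.com -> 10.0.0.4 (expiry=0+3=3). clock=0
Op 2: insert f.com -> 10.0.0.1 (expiry=0+16=16). clock=0
Op 3: insert d.com -> 10.0.0.3 (expiry=0+3=3). clock=0
Op 4: insert c.com -> 10.0.0.3 (expiry=0+4=4). clock=0
Op 5: tick 7 -> clock=7. purged={b.com,c.com,d.com}
Op 6: insert e.com -> 10.0.0.1 (expiry=7+9=16). clock=7
Op 7: tick 10 -> clock=17. purged={e.com,f.com}
Op 8: insert b.com -> 10.0.0.1 (expiry=17+14=31). clock=17
Op 9: tick 7 -> clock=24.
Op 10: insert f.com -> 10.0.0.5 (expiry=24+9=33). clock=24
Op 11: insert d.com -> 10.0.0.1 (expiry=24+15=39). clock=24
Op 12: insert c.com -> 10.0.0.2 (expiry=24+11=35). clock=24
lookup b.com: present, ip=10.0.0.1 expiry=31 > clock=24

Answer: 10.0.0.1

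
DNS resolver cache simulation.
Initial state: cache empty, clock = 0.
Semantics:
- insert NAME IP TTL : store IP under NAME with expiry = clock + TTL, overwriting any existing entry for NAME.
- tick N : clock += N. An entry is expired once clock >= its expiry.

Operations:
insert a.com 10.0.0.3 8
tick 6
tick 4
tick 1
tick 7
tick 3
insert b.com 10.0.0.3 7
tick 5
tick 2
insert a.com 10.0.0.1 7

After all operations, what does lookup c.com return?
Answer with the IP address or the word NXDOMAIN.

Op 1: insert a.com -> 10.0.0.3 (expiry=0+8=8). clock=0
Op 2: tick 6 -> clock=6.
Op 3: tick 4 -> clock=10. purged={a.com}
Op 4: tick 1 -> clock=11.
Op 5: tick 7 -> clock=18.
Op 6: tick 3 -> clock=21.
Op 7: insert b.com -> 10.0.0.3 (expiry=21+7=28). clock=21
Op 8: tick 5 -> clock=26.
Op 9: tick 2 -> clock=28. purged={b.com}
Op 10: insert a.com -> 10.0.0.1 (expiry=28+7=35). clock=28
lookup c.com: not in cache (expired or never inserted)

Answer: NXDOMAIN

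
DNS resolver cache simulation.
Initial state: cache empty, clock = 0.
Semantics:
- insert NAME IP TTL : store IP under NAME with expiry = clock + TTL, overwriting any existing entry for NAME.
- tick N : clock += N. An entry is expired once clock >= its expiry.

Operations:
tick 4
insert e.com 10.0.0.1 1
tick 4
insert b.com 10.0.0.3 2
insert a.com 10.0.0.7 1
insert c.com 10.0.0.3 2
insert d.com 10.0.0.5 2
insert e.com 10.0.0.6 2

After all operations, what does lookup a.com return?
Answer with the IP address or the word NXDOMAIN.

Op 1: tick 4 -> clock=4.
Op 2: insert e.com -> 10.0.0.1 (expiry=4+1=5). clock=4
Op 3: tick 4 -> clock=8. purged={e.com}
Op 4: insert b.com -> 10.0.0.3 (expiry=8+2=10). clock=8
Op 5: insert a.com -> 10.0.0.7 (expiry=8+1=9). clock=8
Op 6: insert c.com -> 10.0.0.3 (expiry=8+2=10). clock=8
Op 7: insert d.com -> 10.0.0.5 (expiry=8+2=10). clock=8
Op 8: insert e.com -> 10.0.0.6 (expiry=8+2=10). clock=8
lookup a.com: present, ip=10.0.0.7 expiry=9 > clock=8

Answer: 10.0.0.7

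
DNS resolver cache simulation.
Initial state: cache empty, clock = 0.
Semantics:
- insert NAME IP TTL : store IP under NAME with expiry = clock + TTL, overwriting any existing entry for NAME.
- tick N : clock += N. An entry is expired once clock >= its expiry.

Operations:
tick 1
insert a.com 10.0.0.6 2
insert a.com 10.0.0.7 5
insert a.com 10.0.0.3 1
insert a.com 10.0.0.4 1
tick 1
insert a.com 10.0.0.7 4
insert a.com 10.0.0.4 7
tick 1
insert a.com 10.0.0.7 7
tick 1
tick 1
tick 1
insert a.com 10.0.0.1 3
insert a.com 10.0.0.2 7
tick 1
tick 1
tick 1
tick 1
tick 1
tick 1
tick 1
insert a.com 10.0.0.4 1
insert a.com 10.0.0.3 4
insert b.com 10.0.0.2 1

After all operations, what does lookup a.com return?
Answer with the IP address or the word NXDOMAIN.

Op 1: tick 1 -> clock=1.
Op 2: insert a.com -> 10.0.0.6 (expiry=1+2=3). clock=1
Op 3: insert a.com -> 10.0.0.7 (expiry=1+5=6). clock=1
Op 4: insert a.com -> 10.0.0.3 (expiry=1+1=2). clock=1
Op 5: insert a.com -> 10.0.0.4 (expiry=1+1=2). clock=1
Op 6: tick 1 -> clock=2. purged={a.com}
Op 7: insert a.com -> 10.0.0.7 (expiry=2+4=6). clock=2
Op 8: insert a.com -> 10.0.0.4 (expiry=2+7=9). clock=2
Op 9: tick 1 -> clock=3.
Op 10: insert a.com -> 10.0.0.7 (expiry=3+7=10). clock=3
Op 11: tick 1 -> clock=4.
Op 12: tick 1 -> clock=5.
Op 13: tick 1 -> clock=6.
Op 14: insert a.com -> 10.0.0.1 (expiry=6+3=9). clock=6
Op 15: insert a.com -> 10.0.0.2 (expiry=6+7=13). clock=6
Op 16: tick 1 -> clock=7.
Op 17: tick 1 -> clock=8.
Op 18: tick 1 -> clock=9.
Op 19: tick 1 -> clock=10.
Op 20: tick 1 -> clock=11.
Op 21: tick 1 -> clock=12.
Op 22: tick 1 -> clock=13. purged={a.com}
Op 23: insert a.com -> 10.0.0.4 (expiry=13+1=14). clock=13
Op 24: insert a.com -> 10.0.0.3 (expiry=13+4=17). clock=13
Op 25: insert b.com -> 10.0.0.2 (expiry=13+1=14). clock=13
lookup a.com: present, ip=10.0.0.3 expiry=17 > clock=13

Answer: 10.0.0.3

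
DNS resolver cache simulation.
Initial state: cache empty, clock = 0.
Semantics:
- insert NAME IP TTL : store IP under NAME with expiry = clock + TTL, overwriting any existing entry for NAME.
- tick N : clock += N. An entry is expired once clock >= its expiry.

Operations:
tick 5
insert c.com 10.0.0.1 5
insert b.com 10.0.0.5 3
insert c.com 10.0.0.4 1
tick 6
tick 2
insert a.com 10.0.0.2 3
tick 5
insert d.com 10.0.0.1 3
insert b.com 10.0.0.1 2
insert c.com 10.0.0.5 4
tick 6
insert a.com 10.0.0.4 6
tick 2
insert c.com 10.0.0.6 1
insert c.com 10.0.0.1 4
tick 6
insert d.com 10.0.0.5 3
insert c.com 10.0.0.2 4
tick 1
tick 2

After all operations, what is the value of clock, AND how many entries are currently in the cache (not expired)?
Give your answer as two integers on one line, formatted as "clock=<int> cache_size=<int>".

Op 1: tick 5 -> clock=5.
Op 2: insert c.com -> 10.0.0.1 (expiry=5+5=10). clock=5
Op 3: insert b.com -> 10.0.0.5 (expiry=5+3=8). clock=5
Op 4: insert c.com -> 10.0.0.4 (expiry=5+1=6). clock=5
Op 5: tick 6 -> clock=11. purged={b.com,c.com}
Op 6: tick 2 -> clock=13.
Op 7: insert a.com -> 10.0.0.2 (expiry=13+3=16). clock=13
Op 8: tick 5 -> clock=18. purged={a.com}
Op 9: insert d.com -> 10.0.0.1 (expiry=18+3=21). clock=18
Op 10: insert b.com -> 10.0.0.1 (expiry=18+2=20). clock=18
Op 11: insert c.com -> 10.0.0.5 (expiry=18+4=22). clock=18
Op 12: tick 6 -> clock=24. purged={b.com,c.com,d.com}
Op 13: insert a.com -> 10.0.0.4 (expiry=24+6=30). clock=24
Op 14: tick 2 -> clock=26.
Op 15: insert c.com -> 10.0.0.6 (expiry=26+1=27). clock=26
Op 16: insert c.com -> 10.0.0.1 (expiry=26+4=30). clock=26
Op 17: tick 6 -> clock=32. purged={a.com,c.com}
Op 18: insert d.com -> 10.0.0.5 (expiry=32+3=35). clock=32
Op 19: insert c.com -> 10.0.0.2 (expiry=32+4=36). clock=32
Op 20: tick 1 -> clock=33.
Op 21: tick 2 -> clock=35. purged={d.com}
Final clock = 35
Final cache (unexpired): {c.com} -> size=1

Answer: clock=35 cache_size=1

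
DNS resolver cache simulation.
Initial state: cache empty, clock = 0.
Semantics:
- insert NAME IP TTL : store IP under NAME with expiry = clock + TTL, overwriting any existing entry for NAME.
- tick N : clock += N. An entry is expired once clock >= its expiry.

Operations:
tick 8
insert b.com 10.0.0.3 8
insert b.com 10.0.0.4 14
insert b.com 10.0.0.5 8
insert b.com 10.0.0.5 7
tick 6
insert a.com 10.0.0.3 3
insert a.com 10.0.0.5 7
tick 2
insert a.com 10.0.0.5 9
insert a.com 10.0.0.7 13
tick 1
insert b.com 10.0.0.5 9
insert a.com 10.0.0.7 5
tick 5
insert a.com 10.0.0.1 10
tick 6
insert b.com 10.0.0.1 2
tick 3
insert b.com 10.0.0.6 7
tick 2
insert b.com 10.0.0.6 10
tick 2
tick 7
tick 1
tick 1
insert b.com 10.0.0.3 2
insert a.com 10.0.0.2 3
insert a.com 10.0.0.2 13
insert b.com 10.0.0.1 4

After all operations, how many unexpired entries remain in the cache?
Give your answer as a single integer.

Answer: 2

Derivation:
Op 1: tick 8 -> clock=8.
Op 2: insert b.com -> 10.0.0.3 (expiry=8+8=16). clock=8
Op 3: insert b.com -> 10.0.0.4 (expiry=8+14=22). clock=8
Op 4: insert b.com -> 10.0.0.5 (expiry=8+8=16). clock=8
Op 5: insert b.com -> 10.0.0.5 (expiry=8+7=15). clock=8
Op 6: tick 6 -> clock=14.
Op 7: insert a.com -> 10.0.0.3 (expiry=14+3=17). clock=14
Op 8: insert a.com -> 10.0.0.5 (expiry=14+7=21). clock=14
Op 9: tick 2 -> clock=16. purged={b.com}
Op 10: insert a.com -> 10.0.0.5 (expiry=16+9=25). clock=16
Op 11: insert a.com -> 10.0.0.7 (expiry=16+13=29). clock=16
Op 12: tick 1 -> clock=17.
Op 13: insert b.com -> 10.0.0.5 (expiry=17+9=26). clock=17
Op 14: insert a.com -> 10.0.0.7 (expiry=17+5=22). clock=17
Op 15: tick 5 -> clock=22. purged={a.com}
Op 16: insert a.com -> 10.0.0.1 (expiry=22+10=32). clock=22
Op 17: tick 6 -> clock=28. purged={b.com}
Op 18: insert b.com -> 10.0.0.1 (expiry=28+2=30). clock=28
Op 19: tick 3 -> clock=31. purged={b.com}
Op 20: insert b.com -> 10.0.0.6 (expiry=31+7=38). clock=31
Op 21: tick 2 -> clock=33. purged={a.com}
Op 22: insert b.com -> 10.0.0.6 (expiry=33+10=43). clock=33
Op 23: tick 2 -> clock=35.
Op 24: tick 7 -> clock=42.
Op 25: tick 1 -> clock=43. purged={b.com}
Op 26: tick 1 -> clock=44.
Op 27: insert b.com -> 10.0.0.3 (expiry=44+2=46). clock=44
Op 28: insert a.com -> 10.0.0.2 (expiry=44+3=47). clock=44
Op 29: insert a.com -> 10.0.0.2 (expiry=44+13=57). clock=44
Op 30: insert b.com -> 10.0.0.1 (expiry=44+4=48). clock=44
Final cache (unexpired): {a.com,b.com} -> size=2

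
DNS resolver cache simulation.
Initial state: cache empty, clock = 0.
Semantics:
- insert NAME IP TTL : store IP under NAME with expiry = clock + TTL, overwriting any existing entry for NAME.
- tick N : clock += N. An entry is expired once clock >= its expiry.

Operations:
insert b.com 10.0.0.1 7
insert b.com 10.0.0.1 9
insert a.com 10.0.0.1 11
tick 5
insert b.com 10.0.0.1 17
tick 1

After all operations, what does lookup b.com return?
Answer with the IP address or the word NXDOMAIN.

Answer: 10.0.0.1

Derivation:
Op 1: insert b.com -> 10.0.0.1 (expiry=0+7=7). clock=0
Op 2: insert b.com -> 10.0.0.1 (expiry=0+9=9). clock=0
Op 3: insert a.com -> 10.0.0.1 (expiry=0+11=11). clock=0
Op 4: tick 5 -> clock=5.
Op 5: insert b.com -> 10.0.0.1 (expiry=5+17=22). clock=5
Op 6: tick 1 -> clock=6.
lookup b.com: present, ip=10.0.0.1 expiry=22 > clock=6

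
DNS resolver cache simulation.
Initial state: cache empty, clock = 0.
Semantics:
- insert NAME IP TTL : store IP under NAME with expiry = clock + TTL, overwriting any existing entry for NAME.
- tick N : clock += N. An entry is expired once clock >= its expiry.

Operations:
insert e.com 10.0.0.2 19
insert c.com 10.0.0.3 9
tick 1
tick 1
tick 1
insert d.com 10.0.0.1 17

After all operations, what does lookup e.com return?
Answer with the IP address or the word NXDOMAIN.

Op 1: insert e.com -> 10.0.0.2 (expiry=0+19=19). clock=0
Op 2: insert c.com -> 10.0.0.3 (expiry=0+9=9). clock=0
Op 3: tick 1 -> clock=1.
Op 4: tick 1 -> clock=2.
Op 5: tick 1 -> clock=3.
Op 6: insert d.com -> 10.0.0.1 (expiry=3+17=20). clock=3
lookup e.com: present, ip=10.0.0.2 expiry=19 > clock=3

Answer: 10.0.0.2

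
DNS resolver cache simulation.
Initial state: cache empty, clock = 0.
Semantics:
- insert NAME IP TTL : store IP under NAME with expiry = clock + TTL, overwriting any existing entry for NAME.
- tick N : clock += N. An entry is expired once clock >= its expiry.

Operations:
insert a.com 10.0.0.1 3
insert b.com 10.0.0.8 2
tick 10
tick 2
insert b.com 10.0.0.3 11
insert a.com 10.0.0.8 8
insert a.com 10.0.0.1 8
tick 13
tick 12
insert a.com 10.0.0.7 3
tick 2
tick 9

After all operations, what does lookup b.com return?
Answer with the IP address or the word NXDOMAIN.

Op 1: insert a.com -> 10.0.0.1 (expiry=0+3=3). clock=0
Op 2: insert b.com -> 10.0.0.8 (expiry=0+2=2). clock=0
Op 3: tick 10 -> clock=10. purged={a.com,b.com}
Op 4: tick 2 -> clock=12.
Op 5: insert b.com -> 10.0.0.3 (expiry=12+11=23). clock=12
Op 6: insert a.com -> 10.0.0.8 (expiry=12+8=20). clock=12
Op 7: insert a.com -> 10.0.0.1 (expiry=12+8=20). clock=12
Op 8: tick 13 -> clock=25. purged={a.com,b.com}
Op 9: tick 12 -> clock=37.
Op 10: insert a.com -> 10.0.0.7 (expiry=37+3=40). clock=37
Op 11: tick 2 -> clock=39.
Op 12: tick 9 -> clock=48. purged={a.com}
lookup b.com: not in cache (expired or never inserted)

Answer: NXDOMAIN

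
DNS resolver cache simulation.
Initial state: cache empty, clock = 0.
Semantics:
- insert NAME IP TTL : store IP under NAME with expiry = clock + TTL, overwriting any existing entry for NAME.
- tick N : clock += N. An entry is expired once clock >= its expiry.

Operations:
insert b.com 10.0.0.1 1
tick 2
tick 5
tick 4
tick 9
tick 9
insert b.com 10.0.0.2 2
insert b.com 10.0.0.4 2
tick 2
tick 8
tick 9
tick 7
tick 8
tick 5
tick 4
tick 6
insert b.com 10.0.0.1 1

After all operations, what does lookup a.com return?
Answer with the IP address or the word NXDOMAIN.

Answer: NXDOMAIN

Derivation:
Op 1: insert b.com -> 10.0.0.1 (expiry=0+1=1). clock=0
Op 2: tick 2 -> clock=2. purged={b.com}
Op 3: tick 5 -> clock=7.
Op 4: tick 4 -> clock=11.
Op 5: tick 9 -> clock=20.
Op 6: tick 9 -> clock=29.
Op 7: insert b.com -> 10.0.0.2 (expiry=29+2=31). clock=29
Op 8: insert b.com -> 10.0.0.4 (expiry=29+2=31). clock=29
Op 9: tick 2 -> clock=31. purged={b.com}
Op 10: tick 8 -> clock=39.
Op 11: tick 9 -> clock=48.
Op 12: tick 7 -> clock=55.
Op 13: tick 8 -> clock=63.
Op 14: tick 5 -> clock=68.
Op 15: tick 4 -> clock=72.
Op 16: tick 6 -> clock=78.
Op 17: insert b.com -> 10.0.0.1 (expiry=78+1=79). clock=78
lookup a.com: not in cache (expired or never inserted)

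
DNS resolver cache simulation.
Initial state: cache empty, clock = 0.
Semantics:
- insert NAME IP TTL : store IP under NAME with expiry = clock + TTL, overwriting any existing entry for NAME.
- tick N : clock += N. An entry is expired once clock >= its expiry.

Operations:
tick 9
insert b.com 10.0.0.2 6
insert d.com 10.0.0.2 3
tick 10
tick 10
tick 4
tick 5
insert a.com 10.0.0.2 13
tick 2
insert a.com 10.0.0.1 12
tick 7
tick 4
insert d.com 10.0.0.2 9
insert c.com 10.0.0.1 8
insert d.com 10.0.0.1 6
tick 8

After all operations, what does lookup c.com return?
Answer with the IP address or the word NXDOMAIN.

Op 1: tick 9 -> clock=9.
Op 2: insert b.com -> 10.0.0.2 (expiry=9+6=15). clock=9
Op 3: insert d.com -> 10.0.0.2 (expiry=9+3=12). clock=9
Op 4: tick 10 -> clock=19. purged={b.com,d.com}
Op 5: tick 10 -> clock=29.
Op 6: tick 4 -> clock=33.
Op 7: tick 5 -> clock=38.
Op 8: insert a.com -> 10.0.0.2 (expiry=38+13=51). clock=38
Op 9: tick 2 -> clock=40.
Op 10: insert a.com -> 10.0.0.1 (expiry=40+12=52). clock=40
Op 11: tick 7 -> clock=47.
Op 12: tick 4 -> clock=51.
Op 13: insert d.com -> 10.0.0.2 (expiry=51+9=60). clock=51
Op 14: insert c.com -> 10.0.0.1 (expiry=51+8=59). clock=51
Op 15: insert d.com -> 10.0.0.1 (expiry=51+6=57). clock=51
Op 16: tick 8 -> clock=59. purged={a.com,c.com,d.com}
lookup c.com: not in cache (expired or never inserted)

Answer: NXDOMAIN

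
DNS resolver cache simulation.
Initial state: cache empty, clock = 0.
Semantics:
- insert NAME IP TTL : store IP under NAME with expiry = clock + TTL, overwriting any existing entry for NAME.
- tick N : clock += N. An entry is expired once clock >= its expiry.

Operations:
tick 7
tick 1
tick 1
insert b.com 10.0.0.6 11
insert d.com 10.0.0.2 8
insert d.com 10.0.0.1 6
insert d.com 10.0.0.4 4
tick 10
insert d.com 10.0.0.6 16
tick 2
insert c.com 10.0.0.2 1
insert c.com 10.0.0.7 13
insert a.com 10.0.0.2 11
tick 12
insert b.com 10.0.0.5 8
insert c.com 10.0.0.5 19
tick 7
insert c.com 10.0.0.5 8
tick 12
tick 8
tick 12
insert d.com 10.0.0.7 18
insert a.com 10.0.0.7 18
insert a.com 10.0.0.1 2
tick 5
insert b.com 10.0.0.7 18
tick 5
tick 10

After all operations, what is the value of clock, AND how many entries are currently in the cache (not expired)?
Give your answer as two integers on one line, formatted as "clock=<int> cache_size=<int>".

Answer: clock=92 cache_size=1

Derivation:
Op 1: tick 7 -> clock=7.
Op 2: tick 1 -> clock=8.
Op 3: tick 1 -> clock=9.
Op 4: insert b.com -> 10.0.0.6 (expiry=9+11=20). clock=9
Op 5: insert d.com -> 10.0.0.2 (expiry=9+8=17). clock=9
Op 6: insert d.com -> 10.0.0.1 (expiry=9+6=15). clock=9
Op 7: insert d.com -> 10.0.0.4 (expiry=9+4=13). clock=9
Op 8: tick 10 -> clock=19. purged={d.com}
Op 9: insert d.com -> 10.0.0.6 (expiry=19+16=35). clock=19
Op 10: tick 2 -> clock=21. purged={b.com}
Op 11: insert c.com -> 10.0.0.2 (expiry=21+1=22). clock=21
Op 12: insert c.com -> 10.0.0.7 (expiry=21+13=34). clock=21
Op 13: insert a.com -> 10.0.0.2 (expiry=21+11=32). clock=21
Op 14: tick 12 -> clock=33. purged={a.com}
Op 15: insert b.com -> 10.0.0.5 (expiry=33+8=41). clock=33
Op 16: insert c.com -> 10.0.0.5 (expiry=33+19=52). clock=33
Op 17: tick 7 -> clock=40. purged={d.com}
Op 18: insert c.com -> 10.0.0.5 (expiry=40+8=48). clock=40
Op 19: tick 12 -> clock=52. purged={b.com,c.com}
Op 20: tick 8 -> clock=60.
Op 21: tick 12 -> clock=72.
Op 22: insert d.com -> 10.0.0.7 (expiry=72+18=90). clock=72
Op 23: insert a.com -> 10.0.0.7 (expiry=72+18=90). clock=72
Op 24: insert a.com -> 10.0.0.1 (expiry=72+2=74). clock=72
Op 25: tick 5 -> clock=77. purged={a.com}
Op 26: insert b.com -> 10.0.0.7 (expiry=77+18=95). clock=77
Op 27: tick 5 -> clock=82.
Op 28: tick 10 -> clock=92. purged={d.com}
Final clock = 92
Final cache (unexpired): {b.com} -> size=1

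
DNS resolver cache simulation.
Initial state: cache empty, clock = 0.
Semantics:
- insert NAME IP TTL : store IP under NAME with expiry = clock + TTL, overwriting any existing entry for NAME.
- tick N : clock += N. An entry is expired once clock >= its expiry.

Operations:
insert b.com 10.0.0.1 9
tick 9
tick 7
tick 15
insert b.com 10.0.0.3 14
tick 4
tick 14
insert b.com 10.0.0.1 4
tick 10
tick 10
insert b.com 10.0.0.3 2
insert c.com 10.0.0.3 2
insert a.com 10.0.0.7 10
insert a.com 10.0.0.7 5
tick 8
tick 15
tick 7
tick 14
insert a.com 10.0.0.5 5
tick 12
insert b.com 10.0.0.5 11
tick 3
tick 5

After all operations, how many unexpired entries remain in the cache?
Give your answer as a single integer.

Answer: 1

Derivation:
Op 1: insert b.com -> 10.0.0.1 (expiry=0+9=9). clock=0
Op 2: tick 9 -> clock=9. purged={b.com}
Op 3: tick 7 -> clock=16.
Op 4: tick 15 -> clock=31.
Op 5: insert b.com -> 10.0.0.3 (expiry=31+14=45). clock=31
Op 6: tick 4 -> clock=35.
Op 7: tick 14 -> clock=49. purged={b.com}
Op 8: insert b.com -> 10.0.0.1 (expiry=49+4=53). clock=49
Op 9: tick 10 -> clock=59. purged={b.com}
Op 10: tick 10 -> clock=69.
Op 11: insert b.com -> 10.0.0.3 (expiry=69+2=71). clock=69
Op 12: insert c.com -> 10.0.0.3 (expiry=69+2=71). clock=69
Op 13: insert a.com -> 10.0.0.7 (expiry=69+10=79). clock=69
Op 14: insert a.com -> 10.0.0.7 (expiry=69+5=74). clock=69
Op 15: tick 8 -> clock=77. purged={a.com,b.com,c.com}
Op 16: tick 15 -> clock=92.
Op 17: tick 7 -> clock=99.
Op 18: tick 14 -> clock=113.
Op 19: insert a.com -> 10.0.0.5 (expiry=113+5=118). clock=113
Op 20: tick 12 -> clock=125. purged={a.com}
Op 21: insert b.com -> 10.0.0.5 (expiry=125+11=136). clock=125
Op 22: tick 3 -> clock=128.
Op 23: tick 5 -> clock=133.
Final cache (unexpired): {b.com} -> size=1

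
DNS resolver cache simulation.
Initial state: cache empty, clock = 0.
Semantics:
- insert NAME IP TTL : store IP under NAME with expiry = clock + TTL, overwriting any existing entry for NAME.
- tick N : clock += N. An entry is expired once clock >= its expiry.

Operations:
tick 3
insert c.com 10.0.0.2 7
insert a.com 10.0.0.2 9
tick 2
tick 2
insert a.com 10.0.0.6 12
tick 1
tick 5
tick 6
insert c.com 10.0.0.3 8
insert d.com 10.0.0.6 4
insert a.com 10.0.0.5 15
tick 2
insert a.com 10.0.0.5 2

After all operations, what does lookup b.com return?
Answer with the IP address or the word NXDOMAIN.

Op 1: tick 3 -> clock=3.
Op 2: insert c.com -> 10.0.0.2 (expiry=3+7=10). clock=3
Op 3: insert a.com -> 10.0.0.2 (expiry=3+9=12). clock=3
Op 4: tick 2 -> clock=5.
Op 5: tick 2 -> clock=7.
Op 6: insert a.com -> 10.0.0.6 (expiry=7+12=19). clock=7
Op 7: tick 1 -> clock=8.
Op 8: tick 5 -> clock=13. purged={c.com}
Op 9: tick 6 -> clock=19. purged={a.com}
Op 10: insert c.com -> 10.0.0.3 (expiry=19+8=27). clock=19
Op 11: insert d.com -> 10.0.0.6 (expiry=19+4=23). clock=19
Op 12: insert a.com -> 10.0.0.5 (expiry=19+15=34). clock=19
Op 13: tick 2 -> clock=21.
Op 14: insert a.com -> 10.0.0.5 (expiry=21+2=23). clock=21
lookup b.com: not in cache (expired or never inserted)

Answer: NXDOMAIN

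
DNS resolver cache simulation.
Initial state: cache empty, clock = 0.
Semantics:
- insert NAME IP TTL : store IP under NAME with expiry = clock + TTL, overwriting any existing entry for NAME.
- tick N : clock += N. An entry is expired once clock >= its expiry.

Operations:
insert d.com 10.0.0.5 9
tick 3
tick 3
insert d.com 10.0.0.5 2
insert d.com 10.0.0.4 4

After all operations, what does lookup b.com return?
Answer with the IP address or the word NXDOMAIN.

Answer: NXDOMAIN

Derivation:
Op 1: insert d.com -> 10.0.0.5 (expiry=0+9=9). clock=0
Op 2: tick 3 -> clock=3.
Op 3: tick 3 -> clock=6.
Op 4: insert d.com -> 10.0.0.5 (expiry=6+2=8). clock=6
Op 5: insert d.com -> 10.0.0.4 (expiry=6+4=10). clock=6
lookup b.com: not in cache (expired or never inserted)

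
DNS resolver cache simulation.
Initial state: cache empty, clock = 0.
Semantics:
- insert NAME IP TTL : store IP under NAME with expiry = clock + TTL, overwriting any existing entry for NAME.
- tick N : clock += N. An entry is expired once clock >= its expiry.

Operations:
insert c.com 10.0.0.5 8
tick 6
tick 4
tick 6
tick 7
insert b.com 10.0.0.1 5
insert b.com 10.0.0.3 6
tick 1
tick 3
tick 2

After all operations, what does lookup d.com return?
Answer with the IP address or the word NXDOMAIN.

Answer: NXDOMAIN

Derivation:
Op 1: insert c.com -> 10.0.0.5 (expiry=0+8=8). clock=0
Op 2: tick 6 -> clock=6.
Op 3: tick 4 -> clock=10. purged={c.com}
Op 4: tick 6 -> clock=16.
Op 5: tick 7 -> clock=23.
Op 6: insert b.com -> 10.0.0.1 (expiry=23+5=28). clock=23
Op 7: insert b.com -> 10.0.0.3 (expiry=23+6=29). clock=23
Op 8: tick 1 -> clock=24.
Op 9: tick 3 -> clock=27.
Op 10: tick 2 -> clock=29. purged={b.com}
lookup d.com: not in cache (expired or never inserted)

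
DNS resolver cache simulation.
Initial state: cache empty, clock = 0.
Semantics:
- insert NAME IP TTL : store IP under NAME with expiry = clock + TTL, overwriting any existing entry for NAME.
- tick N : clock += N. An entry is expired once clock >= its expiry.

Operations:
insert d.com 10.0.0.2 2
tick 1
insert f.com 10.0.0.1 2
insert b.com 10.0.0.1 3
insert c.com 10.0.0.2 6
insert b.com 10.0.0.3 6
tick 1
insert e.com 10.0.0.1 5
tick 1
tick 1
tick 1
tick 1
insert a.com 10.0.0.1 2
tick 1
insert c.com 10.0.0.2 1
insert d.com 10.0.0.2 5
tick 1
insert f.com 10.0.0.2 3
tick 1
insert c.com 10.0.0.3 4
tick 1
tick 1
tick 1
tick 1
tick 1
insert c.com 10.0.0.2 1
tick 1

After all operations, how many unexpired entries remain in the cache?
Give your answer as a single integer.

Answer: 0

Derivation:
Op 1: insert d.com -> 10.0.0.2 (expiry=0+2=2). clock=0
Op 2: tick 1 -> clock=1.
Op 3: insert f.com -> 10.0.0.1 (expiry=1+2=3). clock=1
Op 4: insert b.com -> 10.0.0.1 (expiry=1+3=4). clock=1
Op 5: insert c.com -> 10.0.0.2 (expiry=1+6=7). clock=1
Op 6: insert b.com -> 10.0.0.3 (expiry=1+6=7). clock=1
Op 7: tick 1 -> clock=2. purged={d.com}
Op 8: insert e.com -> 10.0.0.1 (expiry=2+5=7). clock=2
Op 9: tick 1 -> clock=3. purged={f.com}
Op 10: tick 1 -> clock=4.
Op 11: tick 1 -> clock=5.
Op 12: tick 1 -> clock=6.
Op 13: insert a.com -> 10.0.0.1 (expiry=6+2=8). clock=6
Op 14: tick 1 -> clock=7. purged={b.com,c.com,e.com}
Op 15: insert c.com -> 10.0.0.2 (expiry=7+1=8). clock=7
Op 16: insert d.com -> 10.0.0.2 (expiry=7+5=12). clock=7
Op 17: tick 1 -> clock=8. purged={a.com,c.com}
Op 18: insert f.com -> 10.0.0.2 (expiry=8+3=11). clock=8
Op 19: tick 1 -> clock=9.
Op 20: insert c.com -> 10.0.0.3 (expiry=9+4=13). clock=9
Op 21: tick 1 -> clock=10.
Op 22: tick 1 -> clock=11. purged={f.com}
Op 23: tick 1 -> clock=12. purged={d.com}
Op 24: tick 1 -> clock=13. purged={c.com}
Op 25: tick 1 -> clock=14.
Op 26: insert c.com -> 10.0.0.2 (expiry=14+1=15). clock=14
Op 27: tick 1 -> clock=15. purged={c.com}
Final cache (unexpired): {} -> size=0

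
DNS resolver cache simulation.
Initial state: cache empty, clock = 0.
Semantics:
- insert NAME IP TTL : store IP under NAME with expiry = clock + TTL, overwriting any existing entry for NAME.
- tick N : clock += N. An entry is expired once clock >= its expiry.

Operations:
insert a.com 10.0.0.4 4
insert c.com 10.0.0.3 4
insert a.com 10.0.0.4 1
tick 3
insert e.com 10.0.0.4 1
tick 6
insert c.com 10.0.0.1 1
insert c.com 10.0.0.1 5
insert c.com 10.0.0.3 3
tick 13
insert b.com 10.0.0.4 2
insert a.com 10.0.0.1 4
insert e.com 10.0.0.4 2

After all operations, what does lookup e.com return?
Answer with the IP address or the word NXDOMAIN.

Answer: 10.0.0.4

Derivation:
Op 1: insert a.com -> 10.0.0.4 (expiry=0+4=4). clock=0
Op 2: insert c.com -> 10.0.0.3 (expiry=0+4=4). clock=0
Op 3: insert a.com -> 10.0.0.4 (expiry=0+1=1). clock=0
Op 4: tick 3 -> clock=3. purged={a.com}
Op 5: insert e.com -> 10.0.0.4 (expiry=3+1=4). clock=3
Op 6: tick 6 -> clock=9. purged={c.com,e.com}
Op 7: insert c.com -> 10.0.0.1 (expiry=9+1=10). clock=9
Op 8: insert c.com -> 10.0.0.1 (expiry=9+5=14). clock=9
Op 9: insert c.com -> 10.0.0.3 (expiry=9+3=12). clock=9
Op 10: tick 13 -> clock=22. purged={c.com}
Op 11: insert b.com -> 10.0.0.4 (expiry=22+2=24). clock=22
Op 12: insert a.com -> 10.0.0.1 (expiry=22+4=26). clock=22
Op 13: insert e.com -> 10.0.0.4 (expiry=22+2=24). clock=22
lookup e.com: present, ip=10.0.0.4 expiry=24 > clock=22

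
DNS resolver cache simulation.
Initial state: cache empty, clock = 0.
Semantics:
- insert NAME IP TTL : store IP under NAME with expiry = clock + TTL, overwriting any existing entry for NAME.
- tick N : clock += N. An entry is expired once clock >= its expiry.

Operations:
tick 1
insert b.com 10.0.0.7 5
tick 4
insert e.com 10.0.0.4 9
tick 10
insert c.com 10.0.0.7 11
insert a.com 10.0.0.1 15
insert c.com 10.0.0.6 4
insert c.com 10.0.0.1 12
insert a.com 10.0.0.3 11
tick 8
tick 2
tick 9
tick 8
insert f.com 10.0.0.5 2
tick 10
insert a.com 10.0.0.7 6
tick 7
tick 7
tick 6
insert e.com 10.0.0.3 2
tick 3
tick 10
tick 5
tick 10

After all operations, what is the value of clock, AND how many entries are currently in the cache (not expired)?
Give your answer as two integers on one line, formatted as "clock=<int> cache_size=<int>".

Op 1: tick 1 -> clock=1.
Op 2: insert b.com -> 10.0.0.7 (expiry=1+5=6). clock=1
Op 3: tick 4 -> clock=5.
Op 4: insert e.com -> 10.0.0.4 (expiry=5+9=14). clock=5
Op 5: tick 10 -> clock=15. purged={b.com,e.com}
Op 6: insert c.com -> 10.0.0.7 (expiry=15+11=26). clock=15
Op 7: insert a.com -> 10.0.0.1 (expiry=15+15=30). clock=15
Op 8: insert c.com -> 10.0.0.6 (expiry=15+4=19). clock=15
Op 9: insert c.com -> 10.0.0.1 (expiry=15+12=27). clock=15
Op 10: insert a.com -> 10.0.0.3 (expiry=15+11=26). clock=15
Op 11: tick 8 -> clock=23.
Op 12: tick 2 -> clock=25.
Op 13: tick 9 -> clock=34. purged={a.com,c.com}
Op 14: tick 8 -> clock=42.
Op 15: insert f.com -> 10.0.0.5 (expiry=42+2=44). clock=42
Op 16: tick 10 -> clock=52. purged={f.com}
Op 17: insert a.com -> 10.0.0.7 (expiry=52+6=58). clock=52
Op 18: tick 7 -> clock=59. purged={a.com}
Op 19: tick 7 -> clock=66.
Op 20: tick 6 -> clock=72.
Op 21: insert e.com -> 10.0.0.3 (expiry=72+2=74). clock=72
Op 22: tick 3 -> clock=75. purged={e.com}
Op 23: tick 10 -> clock=85.
Op 24: tick 5 -> clock=90.
Op 25: tick 10 -> clock=100.
Final clock = 100
Final cache (unexpired): {} -> size=0

Answer: clock=100 cache_size=0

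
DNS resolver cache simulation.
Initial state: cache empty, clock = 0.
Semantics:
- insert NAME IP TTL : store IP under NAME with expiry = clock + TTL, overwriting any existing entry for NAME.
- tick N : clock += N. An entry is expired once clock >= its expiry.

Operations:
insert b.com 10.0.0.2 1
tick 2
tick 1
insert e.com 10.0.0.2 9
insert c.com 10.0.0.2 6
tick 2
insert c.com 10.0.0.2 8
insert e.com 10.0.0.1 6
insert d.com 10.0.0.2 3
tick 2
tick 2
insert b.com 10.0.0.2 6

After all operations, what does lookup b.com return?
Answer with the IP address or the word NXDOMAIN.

Answer: 10.0.0.2

Derivation:
Op 1: insert b.com -> 10.0.0.2 (expiry=0+1=1). clock=0
Op 2: tick 2 -> clock=2. purged={b.com}
Op 3: tick 1 -> clock=3.
Op 4: insert e.com -> 10.0.0.2 (expiry=3+9=12). clock=3
Op 5: insert c.com -> 10.0.0.2 (expiry=3+6=9). clock=3
Op 6: tick 2 -> clock=5.
Op 7: insert c.com -> 10.0.0.2 (expiry=5+8=13). clock=5
Op 8: insert e.com -> 10.0.0.1 (expiry=5+6=11). clock=5
Op 9: insert d.com -> 10.0.0.2 (expiry=5+3=8). clock=5
Op 10: tick 2 -> clock=7.
Op 11: tick 2 -> clock=9. purged={d.com}
Op 12: insert b.com -> 10.0.0.2 (expiry=9+6=15). clock=9
lookup b.com: present, ip=10.0.0.2 expiry=15 > clock=9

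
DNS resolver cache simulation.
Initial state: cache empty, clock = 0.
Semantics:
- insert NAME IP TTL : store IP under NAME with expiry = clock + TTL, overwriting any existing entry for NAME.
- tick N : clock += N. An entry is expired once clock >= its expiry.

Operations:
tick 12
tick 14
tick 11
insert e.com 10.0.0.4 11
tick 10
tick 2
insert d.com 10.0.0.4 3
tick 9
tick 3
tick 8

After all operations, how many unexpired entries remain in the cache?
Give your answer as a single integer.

Op 1: tick 12 -> clock=12.
Op 2: tick 14 -> clock=26.
Op 3: tick 11 -> clock=37.
Op 4: insert e.com -> 10.0.0.4 (expiry=37+11=48). clock=37
Op 5: tick 10 -> clock=47.
Op 6: tick 2 -> clock=49. purged={e.com}
Op 7: insert d.com -> 10.0.0.4 (expiry=49+3=52). clock=49
Op 8: tick 9 -> clock=58. purged={d.com}
Op 9: tick 3 -> clock=61.
Op 10: tick 8 -> clock=69.
Final cache (unexpired): {} -> size=0

Answer: 0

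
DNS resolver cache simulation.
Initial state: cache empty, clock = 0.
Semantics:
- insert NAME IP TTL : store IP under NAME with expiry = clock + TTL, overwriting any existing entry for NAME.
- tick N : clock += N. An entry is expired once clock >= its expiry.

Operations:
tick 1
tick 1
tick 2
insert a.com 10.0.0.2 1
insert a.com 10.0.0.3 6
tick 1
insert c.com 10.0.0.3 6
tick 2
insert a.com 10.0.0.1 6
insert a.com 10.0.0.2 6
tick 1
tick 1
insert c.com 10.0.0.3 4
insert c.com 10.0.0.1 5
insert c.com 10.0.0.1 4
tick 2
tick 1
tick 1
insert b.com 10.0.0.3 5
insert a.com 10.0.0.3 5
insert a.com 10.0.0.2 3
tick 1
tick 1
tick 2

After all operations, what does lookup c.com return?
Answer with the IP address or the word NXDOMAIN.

Answer: NXDOMAIN

Derivation:
Op 1: tick 1 -> clock=1.
Op 2: tick 1 -> clock=2.
Op 3: tick 2 -> clock=4.
Op 4: insert a.com -> 10.0.0.2 (expiry=4+1=5). clock=4
Op 5: insert a.com -> 10.0.0.3 (expiry=4+6=10). clock=4
Op 6: tick 1 -> clock=5.
Op 7: insert c.com -> 10.0.0.3 (expiry=5+6=11). clock=5
Op 8: tick 2 -> clock=7.
Op 9: insert a.com -> 10.0.0.1 (expiry=7+6=13). clock=7
Op 10: insert a.com -> 10.0.0.2 (expiry=7+6=13). clock=7
Op 11: tick 1 -> clock=8.
Op 12: tick 1 -> clock=9.
Op 13: insert c.com -> 10.0.0.3 (expiry=9+4=13). clock=9
Op 14: insert c.com -> 10.0.0.1 (expiry=9+5=14). clock=9
Op 15: insert c.com -> 10.0.0.1 (expiry=9+4=13). clock=9
Op 16: tick 2 -> clock=11.
Op 17: tick 1 -> clock=12.
Op 18: tick 1 -> clock=13. purged={a.com,c.com}
Op 19: insert b.com -> 10.0.0.3 (expiry=13+5=18). clock=13
Op 20: insert a.com -> 10.0.0.3 (expiry=13+5=18). clock=13
Op 21: insert a.com -> 10.0.0.2 (expiry=13+3=16). clock=13
Op 22: tick 1 -> clock=14.
Op 23: tick 1 -> clock=15.
Op 24: tick 2 -> clock=17. purged={a.com}
lookup c.com: not in cache (expired or never inserted)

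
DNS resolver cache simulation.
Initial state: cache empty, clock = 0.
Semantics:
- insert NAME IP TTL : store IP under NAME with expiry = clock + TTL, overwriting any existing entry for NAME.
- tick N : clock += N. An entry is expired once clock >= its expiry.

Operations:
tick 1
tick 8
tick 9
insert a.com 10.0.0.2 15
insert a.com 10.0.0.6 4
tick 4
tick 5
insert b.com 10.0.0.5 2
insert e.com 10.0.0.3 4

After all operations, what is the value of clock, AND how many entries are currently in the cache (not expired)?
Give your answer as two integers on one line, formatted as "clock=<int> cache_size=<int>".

Op 1: tick 1 -> clock=1.
Op 2: tick 8 -> clock=9.
Op 3: tick 9 -> clock=18.
Op 4: insert a.com -> 10.0.0.2 (expiry=18+15=33). clock=18
Op 5: insert a.com -> 10.0.0.6 (expiry=18+4=22). clock=18
Op 6: tick 4 -> clock=22. purged={a.com}
Op 7: tick 5 -> clock=27.
Op 8: insert b.com -> 10.0.0.5 (expiry=27+2=29). clock=27
Op 9: insert e.com -> 10.0.0.3 (expiry=27+4=31). clock=27
Final clock = 27
Final cache (unexpired): {b.com,e.com} -> size=2

Answer: clock=27 cache_size=2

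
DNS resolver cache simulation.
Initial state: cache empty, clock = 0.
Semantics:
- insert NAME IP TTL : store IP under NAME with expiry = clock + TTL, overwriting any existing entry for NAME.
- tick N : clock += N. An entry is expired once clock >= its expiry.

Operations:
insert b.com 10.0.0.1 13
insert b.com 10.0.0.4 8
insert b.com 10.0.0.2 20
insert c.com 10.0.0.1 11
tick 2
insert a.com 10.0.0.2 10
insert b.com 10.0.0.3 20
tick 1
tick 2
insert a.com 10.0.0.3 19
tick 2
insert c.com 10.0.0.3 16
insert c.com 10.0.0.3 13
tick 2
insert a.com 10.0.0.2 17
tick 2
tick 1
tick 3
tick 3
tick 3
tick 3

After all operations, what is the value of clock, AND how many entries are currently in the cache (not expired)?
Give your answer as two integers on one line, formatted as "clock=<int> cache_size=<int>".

Answer: clock=24 cache_size=1

Derivation:
Op 1: insert b.com -> 10.0.0.1 (expiry=0+13=13). clock=0
Op 2: insert b.com -> 10.0.0.4 (expiry=0+8=8). clock=0
Op 3: insert b.com -> 10.0.0.2 (expiry=0+20=20). clock=0
Op 4: insert c.com -> 10.0.0.1 (expiry=0+11=11). clock=0
Op 5: tick 2 -> clock=2.
Op 6: insert a.com -> 10.0.0.2 (expiry=2+10=12). clock=2
Op 7: insert b.com -> 10.0.0.3 (expiry=2+20=22). clock=2
Op 8: tick 1 -> clock=3.
Op 9: tick 2 -> clock=5.
Op 10: insert a.com -> 10.0.0.3 (expiry=5+19=24). clock=5
Op 11: tick 2 -> clock=7.
Op 12: insert c.com -> 10.0.0.3 (expiry=7+16=23). clock=7
Op 13: insert c.com -> 10.0.0.3 (expiry=7+13=20). clock=7
Op 14: tick 2 -> clock=9.
Op 15: insert a.com -> 10.0.0.2 (expiry=9+17=26). clock=9
Op 16: tick 2 -> clock=11.
Op 17: tick 1 -> clock=12.
Op 18: tick 3 -> clock=15.
Op 19: tick 3 -> clock=18.
Op 20: tick 3 -> clock=21. purged={c.com}
Op 21: tick 3 -> clock=24. purged={b.com}
Final clock = 24
Final cache (unexpired): {a.com} -> size=1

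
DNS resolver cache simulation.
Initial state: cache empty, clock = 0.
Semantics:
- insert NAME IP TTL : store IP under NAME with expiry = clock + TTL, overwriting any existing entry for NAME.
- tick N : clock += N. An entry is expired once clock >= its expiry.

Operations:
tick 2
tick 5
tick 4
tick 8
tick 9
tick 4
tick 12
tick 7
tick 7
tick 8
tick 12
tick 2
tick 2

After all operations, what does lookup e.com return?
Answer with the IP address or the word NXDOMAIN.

Op 1: tick 2 -> clock=2.
Op 2: tick 5 -> clock=7.
Op 3: tick 4 -> clock=11.
Op 4: tick 8 -> clock=19.
Op 5: tick 9 -> clock=28.
Op 6: tick 4 -> clock=32.
Op 7: tick 12 -> clock=44.
Op 8: tick 7 -> clock=51.
Op 9: tick 7 -> clock=58.
Op 10: tick 8 -> clock=66.
Op 11: tick 12 -> clock=78.
Op 12: tick 2 -> clock=80.
Op 13: tick 2 -> clock=82.
lookup e.com: not in cache (expired or never inserted)

Answer: NXDOMAIN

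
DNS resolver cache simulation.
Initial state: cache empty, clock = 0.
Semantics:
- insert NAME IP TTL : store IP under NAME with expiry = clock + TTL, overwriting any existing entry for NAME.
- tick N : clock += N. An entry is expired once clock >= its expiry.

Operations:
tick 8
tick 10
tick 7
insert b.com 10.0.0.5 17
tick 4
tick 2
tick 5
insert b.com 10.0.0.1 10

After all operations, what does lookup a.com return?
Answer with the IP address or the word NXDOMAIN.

Op 1: tick 8 -> clock=8.
Op 2: tick 10 -> clock=18.
Op 3: tick 7 -> clock=25.
Op 4: insert b.com -> 10.0.0.5 (expiry=25+17=42). clock=25
Op 5: tick 4 -> clock=29.
Op 6: tick 2 -> clock=31.
Op 7: tick 5 -> clock=36.
Op 8: insert b.com -> 10.0.0.1 (expiry=36+10=46). clock=36
lookup a.com: not in cache (expired or never inserted)

Answer: NXDOMAIN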